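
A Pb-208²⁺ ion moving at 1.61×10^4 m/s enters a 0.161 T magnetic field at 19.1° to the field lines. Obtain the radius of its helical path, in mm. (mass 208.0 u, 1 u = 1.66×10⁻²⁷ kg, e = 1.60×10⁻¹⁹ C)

Only the perpendicular component v⊥ = v sin19.1° = 5270 m/s is bent by the field.
r = m v⊥ /(qB) = (3.45×10^-25)(5270) / [(2×1.60×10^-19)(0.161)] = 0.0353 m.

r ≈ 35.3 mm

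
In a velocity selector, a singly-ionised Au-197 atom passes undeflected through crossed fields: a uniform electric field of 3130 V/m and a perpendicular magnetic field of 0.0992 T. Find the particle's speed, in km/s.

v ≈ 31.6 km/s

For zero net force, qE = qvB, so v = E/B.
v = (3130) / (0.0992) = 3.16×10^4 m/s.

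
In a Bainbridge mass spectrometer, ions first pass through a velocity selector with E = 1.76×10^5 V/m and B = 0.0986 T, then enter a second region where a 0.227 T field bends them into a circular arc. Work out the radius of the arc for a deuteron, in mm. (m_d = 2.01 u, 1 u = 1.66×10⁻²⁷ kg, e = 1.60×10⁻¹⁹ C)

The selector passes v = E/B = 1.76×10^5/0.0986 = 1.78×10^6 m/s.
In the deflection region, r = mv/(qB₂) = (3.34×10^-27)(1.78×10^6) / [(1×1.60×10^-19)(0.227)] = 0.164 m.

r ≈ 164 mm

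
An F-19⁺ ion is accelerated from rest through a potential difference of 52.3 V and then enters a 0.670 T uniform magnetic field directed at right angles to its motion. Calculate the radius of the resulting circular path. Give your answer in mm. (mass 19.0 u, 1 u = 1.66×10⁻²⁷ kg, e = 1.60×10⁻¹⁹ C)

r ≈ 6.78 mm

The kinetic energy gained is K = qV = (1×1.60×10^-19)(52.3) = 8.37×10^-18 J.
v = √(2K/m) = 2.30×10^4 m/s.
r = mv/(qB) = (3.15×10^-26)(2.30×10^4) / [(1×1.60×10^-19)(0.670)] = 6.78×10^-3 m.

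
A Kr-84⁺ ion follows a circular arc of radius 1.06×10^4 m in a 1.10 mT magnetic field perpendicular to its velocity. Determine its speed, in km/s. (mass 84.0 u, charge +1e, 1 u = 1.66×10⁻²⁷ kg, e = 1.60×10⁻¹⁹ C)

v ≈ 13400 km/s

From qvB = mv²/r, v = qBr/m.
v = (1×1.60×10^-19)(1.10×10^-3)(1.06×10^4) / (1.39×10^-25) = 1.34×10^7 m/s.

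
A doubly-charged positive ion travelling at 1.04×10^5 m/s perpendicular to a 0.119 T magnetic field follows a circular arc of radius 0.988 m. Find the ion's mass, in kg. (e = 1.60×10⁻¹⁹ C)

qvB = mv²/r ⇒ m = qBr/v.
m = (2×1.60×10^-19)(0.119)(0.988) / (1.04×10^5) = 3.62×10^-25 kg.

m ≈ 3.62×10^-25 kg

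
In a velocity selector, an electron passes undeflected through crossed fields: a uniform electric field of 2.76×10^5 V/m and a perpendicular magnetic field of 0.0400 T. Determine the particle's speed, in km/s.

For zero net force, qE = qvB, so v = E/B.
v = (2.76×10^5) / (0.0400) = 6.90×10^6 m/s.

v ≈ 6900 km/s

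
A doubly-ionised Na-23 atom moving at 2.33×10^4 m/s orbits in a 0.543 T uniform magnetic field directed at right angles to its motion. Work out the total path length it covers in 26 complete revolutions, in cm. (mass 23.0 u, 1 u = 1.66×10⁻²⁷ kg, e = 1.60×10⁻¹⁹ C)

L ≈ 83.6 cm

r = mv/(qB) = 5.12×10^-3 m, so one revolution covers 2πr = 0.0322 m.
In 26 revolutions: L = 26·2πr = 0.836 m.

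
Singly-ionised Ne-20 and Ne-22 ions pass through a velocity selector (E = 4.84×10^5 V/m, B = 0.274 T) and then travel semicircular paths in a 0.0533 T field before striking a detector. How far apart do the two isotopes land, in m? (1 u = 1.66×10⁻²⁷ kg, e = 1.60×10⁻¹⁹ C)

Both emerge at v = E/B₁ = 1.77×10^6 m/s.
r = mv/(qB₂), so r₁ = 6.877 m and r₂ = 7.564 m, giving Δr = 0.688 m.
After a semicircle each ion lands a diameter 2r from the entry slit, so the separation is 2Δr = 1.38 m.

Δd ≈ 1.38 m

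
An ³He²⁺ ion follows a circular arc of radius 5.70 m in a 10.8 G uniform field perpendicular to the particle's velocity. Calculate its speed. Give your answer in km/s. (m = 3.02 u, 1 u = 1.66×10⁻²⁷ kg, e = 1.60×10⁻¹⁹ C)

v ≈ 393 km/s

From qvB = mv²/r, v = qBr/m.
v = (2×1.60×10^-19)(1.08×10^-3)(5.70) / (5.01×10^-27) = 3.93×10^5 m/s.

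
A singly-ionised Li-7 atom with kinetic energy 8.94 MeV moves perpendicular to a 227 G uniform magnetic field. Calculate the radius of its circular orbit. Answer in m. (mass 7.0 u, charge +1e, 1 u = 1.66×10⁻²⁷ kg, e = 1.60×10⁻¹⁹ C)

r ≈ 50.2 m

Convert the energy: K = 8.94 MeV = 1.43×10^-12 J.
v = √(2K/m) = √(2·1.43×10^-12/1.16×10^-26) = 1.57×10^7 m/s.
r = mv/(qB) = (1.16×10^-26)(1.57×10^7) / [(1×1.60×10^-19)(0.0227)] = 50.2 m.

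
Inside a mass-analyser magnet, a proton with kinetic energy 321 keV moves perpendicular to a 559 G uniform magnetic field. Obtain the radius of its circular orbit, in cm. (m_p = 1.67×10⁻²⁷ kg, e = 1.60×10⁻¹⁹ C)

r ≈ 146 cm

Convert the energy: K = 321 keV = 5.14×10^-14 J.
v = √(2K/m) = √(2·5.14×10^-14/1.67×10^-27) = 7.84×10^6 m/s.
r = mv/(qB) = (1.67×10^-27)(7.84×10^6) / [(1×1.60×10^-19)(0.0559)] = 1.46 m.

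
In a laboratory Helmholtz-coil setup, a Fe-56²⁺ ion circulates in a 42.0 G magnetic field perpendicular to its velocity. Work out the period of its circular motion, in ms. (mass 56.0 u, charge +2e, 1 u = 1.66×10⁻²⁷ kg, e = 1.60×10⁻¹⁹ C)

The cyclotron period is independent of speed: T = 2πm/(qB).
T = 2π(9.30×10^-26) / [(2×1.60×10^-19)(4.20×10^-3)] = 4.35×10^-4 s.

T ≈ 0.435 ms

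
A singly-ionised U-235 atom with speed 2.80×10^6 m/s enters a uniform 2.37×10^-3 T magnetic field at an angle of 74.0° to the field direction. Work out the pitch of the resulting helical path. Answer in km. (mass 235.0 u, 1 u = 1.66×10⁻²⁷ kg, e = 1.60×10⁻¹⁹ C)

pitch ≈ 4.99 km

The velocity component along B is v∥ = v cos74.0° = 7.72×10^5 m/s.
The cyclotron period T = 2πm/(qB) = 6.46×10^-3 s is set by m, q, B alone.
Pitch = v∥·T = (7.72×10^5)(6.46×10^-3) = 4990 m.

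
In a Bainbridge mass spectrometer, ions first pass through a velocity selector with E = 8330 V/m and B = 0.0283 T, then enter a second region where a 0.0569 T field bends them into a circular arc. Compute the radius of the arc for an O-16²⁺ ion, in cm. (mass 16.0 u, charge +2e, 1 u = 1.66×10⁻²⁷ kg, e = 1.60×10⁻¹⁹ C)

The selector passes v = E/B = 8330/0.0283 = 2.94×10^5 m/s.
In the deflection region, r = mv/(qB₂) = (2.66×10^-26)(2.94×10^5) / [(2×1.60×10^-19)(0.0569)] = 0.429 m.

r ≈ 42.9 cm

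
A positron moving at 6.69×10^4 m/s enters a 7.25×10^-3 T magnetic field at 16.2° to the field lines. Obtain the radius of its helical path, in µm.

Only the perpendicular component v⊥ = v sin16.2° = 1.87×10^4 m/s is bent by the field.
r = m v⊥ /(qB) = (9.11×10^-31)(1.87×10^4) / [(1×1.60×10^-19)(7.25×10^-3)] = 1.47×10^-5 m.

r ≈ 14.7 µm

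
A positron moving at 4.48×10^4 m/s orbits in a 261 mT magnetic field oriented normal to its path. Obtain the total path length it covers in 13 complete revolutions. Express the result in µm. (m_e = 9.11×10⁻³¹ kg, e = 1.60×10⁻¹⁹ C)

r = mv/(qB) = 9.77×10^-7 m, so one revolution covers 2πr = 6.14×10^-6 m.
In 13 revolutions: L = 13·2πr = 7.98×10^-5 m.

L ≈ 79.8 µm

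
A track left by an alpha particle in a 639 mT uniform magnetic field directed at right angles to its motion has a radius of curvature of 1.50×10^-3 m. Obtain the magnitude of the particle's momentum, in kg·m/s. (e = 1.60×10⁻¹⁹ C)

Since qvB = mv²/r, the momentum p = mv = qBr.
p = (2×1.60×10^-19)(0.639)(1.50×10^-3) = 3.07×10^-22 kg·m/s.

p ≈ 3.07×10^-22 kg·m/s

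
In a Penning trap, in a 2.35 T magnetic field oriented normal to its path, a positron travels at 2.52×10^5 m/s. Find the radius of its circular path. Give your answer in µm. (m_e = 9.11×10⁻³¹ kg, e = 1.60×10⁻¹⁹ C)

r ≈ 0.611 µm

The magnetic force provides the centripetal force: qvB = mv²/r, so r = mv/(qB).
r = (9.11×10^-31 kg)(2.52×10^5 m/s) / [(1×1.60×10^-19 C)(2.35 T)] = 6.11×10^-7 m.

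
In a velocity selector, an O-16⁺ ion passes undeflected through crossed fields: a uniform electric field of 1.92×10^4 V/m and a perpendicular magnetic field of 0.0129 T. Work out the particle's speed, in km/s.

v ≈ 1490 km/s

For zero net force, qE = qvB, so v = E/B.
v = (1.92×10^4) / (0.0129) = 1.49×10^6 m/s.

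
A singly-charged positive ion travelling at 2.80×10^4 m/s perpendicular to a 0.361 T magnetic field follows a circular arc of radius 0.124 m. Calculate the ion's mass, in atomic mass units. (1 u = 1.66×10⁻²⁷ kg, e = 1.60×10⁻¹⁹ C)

m ≈ 154 u

qvB = mv²/r ⇒ m = qBr/v.
m = (1×1.60×10^-19)(0.361)(0.124) / (2.80×10^4) = 2.56×10^-25 kg = 154 u.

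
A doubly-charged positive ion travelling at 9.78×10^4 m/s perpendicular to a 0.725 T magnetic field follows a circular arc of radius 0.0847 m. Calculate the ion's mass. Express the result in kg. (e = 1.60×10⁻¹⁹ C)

qvB = mv²/r ⇒ m = qBr/v.
m = (2×1.60×10^-19)(0.725)(0.0847) / (9.78×10^4) = 2.01×10^-25 kg.

m ≈ 2.01×10^-25 kg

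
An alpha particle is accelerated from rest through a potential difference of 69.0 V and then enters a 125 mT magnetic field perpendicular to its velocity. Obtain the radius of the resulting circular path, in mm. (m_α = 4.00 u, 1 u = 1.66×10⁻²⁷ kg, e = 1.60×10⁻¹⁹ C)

The kinetic energy gained is K = qV = (2×1.60×10^-19)(69.0) = 2.21×10^-17 J.
v = √(2K/m) = 8.16×10^4 m/s.
r = mv/(qB) = (6.64×10^-27)(8.16×10^4) / [(2×1.60×10^-19)(0.125)] = 0.0135 m.

r ≈ 13.5 mm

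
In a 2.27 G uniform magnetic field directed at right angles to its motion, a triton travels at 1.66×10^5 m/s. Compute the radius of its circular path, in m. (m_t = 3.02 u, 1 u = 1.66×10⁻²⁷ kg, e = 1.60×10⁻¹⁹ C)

The magnetic force provides the centripetal force: qvB = mv²/r, so r = mv/(qB).
r = (5.01×10^-27 kg)(1.66×10^5 m/s) / [(1×1.60×10^-19 C)(2.27×10^-4 T)] = 22.9 m.

r ≈ 22.9 m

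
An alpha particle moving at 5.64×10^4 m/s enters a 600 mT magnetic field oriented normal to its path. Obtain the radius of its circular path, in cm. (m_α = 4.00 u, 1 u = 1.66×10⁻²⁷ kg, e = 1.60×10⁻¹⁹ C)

r ≈ 0.195 cm

The magnetic force provides the centripetal force: qvB = mv²/r, so r = mv/(qB).
r = (6.64×10^-27 kg)(5.64×10^4 m/s) / [(2×1.60×10^-19 C)(0.600 T)] = 1.95×10^-3 m.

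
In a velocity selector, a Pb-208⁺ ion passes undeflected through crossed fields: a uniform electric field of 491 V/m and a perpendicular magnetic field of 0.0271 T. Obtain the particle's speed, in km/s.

v ≈ 18.1 km/s

For zero net force, qE = qvB, so v = E/B.
v = (491) / (0.0271) = 1.81×10^4 m/s.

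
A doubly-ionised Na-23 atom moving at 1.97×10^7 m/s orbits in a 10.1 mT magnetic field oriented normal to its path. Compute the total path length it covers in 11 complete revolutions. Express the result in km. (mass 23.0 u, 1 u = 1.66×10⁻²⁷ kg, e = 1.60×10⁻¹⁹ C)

L ≈ 16.1 km

r = mv/(qB) = 233 m, so one revolution covers 2πr = 1460 m.
In 11 revolutions: L = 11·2πr = 1.61×10^4 m.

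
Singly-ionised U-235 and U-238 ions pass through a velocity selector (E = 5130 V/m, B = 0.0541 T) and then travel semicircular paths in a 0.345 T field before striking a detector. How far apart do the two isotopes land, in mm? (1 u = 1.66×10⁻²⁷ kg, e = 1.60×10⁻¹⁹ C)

Both emerge at v = E/B₁ = 9.48×10^4 m/s.
r = mv/(qB₂), so r₁ = 0.67013 m and r₂ = 0.67868 m, giving Δr = 8.55×10^-3 m.
After a semicircle each ion lands a diameter 2r from the entry slit, so the separation is 2Δr = 0.0171 m.

Δd ≈ 17.1 mm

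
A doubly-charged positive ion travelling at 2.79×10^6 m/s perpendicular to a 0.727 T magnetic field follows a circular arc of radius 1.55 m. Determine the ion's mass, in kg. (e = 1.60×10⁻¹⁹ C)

qvB = mv²/r ⇒ m = qBr/v.
m = (2×1.60×10^-19)(0.727)(1.55) / (2.79×10^6) = 1.29×10^-25 kg.

m ≈ 1.29×10^-25 kg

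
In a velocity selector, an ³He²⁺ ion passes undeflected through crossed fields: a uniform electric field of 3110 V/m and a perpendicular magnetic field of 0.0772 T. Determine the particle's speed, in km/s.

v ≈ 40.3 km/s

For zero net force, qE = qvB, so v = E/B.
v = (3110) / (0.0772) = 4.03×10^4 m/s.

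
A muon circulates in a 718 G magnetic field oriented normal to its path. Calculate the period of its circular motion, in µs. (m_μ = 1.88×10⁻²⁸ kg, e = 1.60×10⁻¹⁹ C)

T ≈ 0.103 µs

The cyclotron period is independent of speed: T = 2πm/(qB).
T = 2π(1.88×10^-28) / [(1×1.60×10^-19)(0.0718)] = 1.03×10^-7 s.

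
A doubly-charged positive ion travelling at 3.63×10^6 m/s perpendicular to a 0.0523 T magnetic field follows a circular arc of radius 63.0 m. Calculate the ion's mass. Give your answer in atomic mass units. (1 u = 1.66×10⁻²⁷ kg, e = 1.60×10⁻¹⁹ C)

qvB = mv²/r ⇒ m = qBr/v.
m = (2×1.60×10^-19)(0.0523)(63.0) / (3.63×10^6) = 2.90×10^-25 kg = 175 u.

m ≈ 175 u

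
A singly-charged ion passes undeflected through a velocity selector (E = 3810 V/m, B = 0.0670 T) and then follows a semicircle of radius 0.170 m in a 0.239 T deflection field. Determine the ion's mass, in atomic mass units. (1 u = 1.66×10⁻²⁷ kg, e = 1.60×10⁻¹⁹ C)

m ≈ 68.9 u

v = E/B₁ = 5.69×10^4 m/s.
From r = mv/(qB₂), m = qB₂r/v = (1×1.60×10^-19)(0.239)(0.170) / (5.69×10^4) = 1.14×10^-25 kg.
In atomic mass units: m = 1.14×10^-25 / 1.66×10^-27 = 68.9 u.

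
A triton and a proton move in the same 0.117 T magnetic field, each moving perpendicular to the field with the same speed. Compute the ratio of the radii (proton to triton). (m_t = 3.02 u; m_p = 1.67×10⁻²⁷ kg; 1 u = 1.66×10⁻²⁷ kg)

r = mv/(qB) ⇒ at equal v, r ∝ m/q.
r_{proton}/r_{triton} = 0.333.

ratio ≈ 0.333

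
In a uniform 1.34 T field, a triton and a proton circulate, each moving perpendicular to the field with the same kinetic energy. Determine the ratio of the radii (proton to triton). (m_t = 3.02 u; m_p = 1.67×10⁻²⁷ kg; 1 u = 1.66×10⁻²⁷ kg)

r = √(2mK)/(qB) ⇒ at equal K, r ∝ √m/q.
r_{proton}/r_{triton} = 0.577.

ratio ≈ 0.577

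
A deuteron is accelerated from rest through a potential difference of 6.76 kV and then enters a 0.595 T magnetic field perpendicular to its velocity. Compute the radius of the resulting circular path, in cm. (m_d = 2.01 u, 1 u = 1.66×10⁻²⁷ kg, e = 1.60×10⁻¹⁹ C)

r ≈ 2.82 cm

The kinetic energy gained is K = qV = (1×1.60×10^-19)(6760) = 1.08×10^-15 J.
v = √(2K/m) = 8.05×10^5 m/s.
r = mv/(qB) = (3.34×10^-27)(8.05×10^5) / [(1×1.60×10^-19)(0.595)] = 0.0282 m.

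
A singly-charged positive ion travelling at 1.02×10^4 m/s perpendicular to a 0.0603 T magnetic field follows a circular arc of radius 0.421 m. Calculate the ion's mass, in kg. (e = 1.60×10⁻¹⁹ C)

m ≈ 3.98×10^-25 kg

qvB = mv²/r ⇒ m = qBr/v.
m = (1×1.60×10^-19)(0.0603)(0.421) / (1.02×10^4) = 3.98×10^-25 kg.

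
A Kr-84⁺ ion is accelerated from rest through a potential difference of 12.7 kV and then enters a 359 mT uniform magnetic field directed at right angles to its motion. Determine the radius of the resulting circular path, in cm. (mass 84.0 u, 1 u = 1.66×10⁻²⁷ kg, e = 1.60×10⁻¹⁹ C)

r ≈ 41.4 cm

The kinetic energy gained is K = qV = (1×1.60×10^-19)(1.27×10^4) = 2.03×10^-15 J.
v = √(2K/m) = 1.71×10^5 m/s.
r = mv/(qB) = (1.39×10^-25)(1.71×10^5) / [(1×1.60×10^-19)(0.359)] = 0.414 m.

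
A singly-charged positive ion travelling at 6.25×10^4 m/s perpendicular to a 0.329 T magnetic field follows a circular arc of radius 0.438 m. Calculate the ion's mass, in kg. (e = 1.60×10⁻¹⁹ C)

m ≈ 3.69×10^-25 kg

qvB = mv²/r ⇒ m = qBr/v.
m = (1×1.60×10^-19)(0.329)(0.438) / (6.25×10^4) = 3.69×10^-25 kg.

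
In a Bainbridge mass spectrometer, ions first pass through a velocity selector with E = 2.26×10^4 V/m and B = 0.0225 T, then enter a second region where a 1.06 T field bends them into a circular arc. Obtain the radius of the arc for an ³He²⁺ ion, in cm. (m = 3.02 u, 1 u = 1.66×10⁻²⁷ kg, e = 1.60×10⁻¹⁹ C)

The selector passes v = E/B = 2.26×10^4/0.0225 = 1.00×10^6 m/s.
In the deflection region, r = mv/(qB₂) = (5.01×10^-27)(1.00×10^6) / [(2×1.60×10^-19)(1.06)] = 0.0148 m.

r ≈ 1.48 cm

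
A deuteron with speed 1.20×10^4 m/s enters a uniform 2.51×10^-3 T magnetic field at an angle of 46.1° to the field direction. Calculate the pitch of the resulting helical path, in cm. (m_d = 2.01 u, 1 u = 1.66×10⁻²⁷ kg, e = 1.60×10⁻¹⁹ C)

The velocity component along B is v∥ = v cos46.1° = 8320 m/s.
The cyclotron period T = 2πm/(qB) = 5.22×10^-5 s is set by m, q, B alone.
Pitch = v∥·T = (8320)(5.22×10^-5) = 0.434 m.

pitch ≈ 43.4 cm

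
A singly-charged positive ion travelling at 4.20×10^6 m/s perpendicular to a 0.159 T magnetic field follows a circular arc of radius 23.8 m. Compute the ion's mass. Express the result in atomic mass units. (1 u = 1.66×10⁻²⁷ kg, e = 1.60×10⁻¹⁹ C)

m ≈ 86.8 u

qvB = mv²/r ⇒ m = qBr/v.
m = (1×1.60×10^-19)(0.159)(23.8) / (4.20×10^6) = 1.44×10^-25 kg = 86.8 u.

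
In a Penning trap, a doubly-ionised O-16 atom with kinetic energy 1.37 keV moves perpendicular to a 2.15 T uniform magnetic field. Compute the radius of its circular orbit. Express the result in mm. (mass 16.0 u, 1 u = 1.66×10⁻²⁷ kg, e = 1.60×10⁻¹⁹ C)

Convert the energy: K = 1.37 keV = 2.19×10^-16 J.
v = √(2K/m) = √(2·2.19×10^-16/2.66×10^-26) = 1.28×10^5 m/s.
r = mv/(qB) = (2.66×10^-26)(1.28×10^5) / [(2×1.60×10^-19)(2.15)] = 4.96×10^-3 m.

r ≈ 4.96 mm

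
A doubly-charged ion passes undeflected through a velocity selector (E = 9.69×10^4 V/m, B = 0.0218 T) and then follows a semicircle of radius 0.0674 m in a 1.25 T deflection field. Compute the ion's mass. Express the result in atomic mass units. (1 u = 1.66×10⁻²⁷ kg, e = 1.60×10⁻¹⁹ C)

v = E/B₁ = 4.44×10^6 m/s.
From r = mv/(qB₂), m = qB₂r/v = (2×1.60×10^-19)(1.25)(0.0674) / (4.44×10^6) = 6.07×10^-27 kg.
In atomic mass units: m = 6.07×10^-27 / 1.66×10^-27 = 3.65 u.

m ≈ 3.65 u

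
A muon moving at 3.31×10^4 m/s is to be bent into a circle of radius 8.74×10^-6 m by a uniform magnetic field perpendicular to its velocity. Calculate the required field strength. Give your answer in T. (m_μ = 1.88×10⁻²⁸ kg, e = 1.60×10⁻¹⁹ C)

qvB = mv²/r gives B = mv/(qr).
B = (1.88×10^-28)(3.31×10^4) / [(1×1.60×10^-19)(8.74×10^-6)] = 4.45 T.

B ≈ 4.45 T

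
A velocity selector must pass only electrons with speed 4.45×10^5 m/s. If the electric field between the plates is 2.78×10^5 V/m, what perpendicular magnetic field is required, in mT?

B ≈ 625 mT

qE = qvB ⇒ B = E/v = (2.78×10^5) / (4.45×10^5) = 0.625 T.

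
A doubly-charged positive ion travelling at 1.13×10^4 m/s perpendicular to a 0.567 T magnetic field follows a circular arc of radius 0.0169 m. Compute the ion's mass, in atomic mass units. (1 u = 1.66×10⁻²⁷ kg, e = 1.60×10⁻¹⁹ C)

m ≈ 163 u

qvB = mv²/r ⇒ m = qBr/v.
m = (2×1.60×10^-19)(0.567)(0.0169) / (1.13×10^4) = 2.71×10^-25 kg = 163 u.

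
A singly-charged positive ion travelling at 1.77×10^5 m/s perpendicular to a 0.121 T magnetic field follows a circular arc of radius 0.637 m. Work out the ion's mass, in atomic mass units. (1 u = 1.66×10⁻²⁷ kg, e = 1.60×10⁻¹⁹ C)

m ≈ 42.0 u

qvB = mv²/r ⇒ m = qBr/v.
m = (1×1.60×10^-19)(0.121)(0.637) / (1.77×10^5) = 6.97×10^-26 kg = 42.0 u.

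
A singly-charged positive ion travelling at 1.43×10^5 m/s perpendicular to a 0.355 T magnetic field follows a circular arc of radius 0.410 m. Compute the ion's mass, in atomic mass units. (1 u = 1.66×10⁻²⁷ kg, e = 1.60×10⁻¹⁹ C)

m ≈ 98.1 u

qvB = mv²/r ⇒ m = qBr/v.
m = (1×1.60×10^-19)(0.355)(0.410) / (1.43×10^5) = 1.63×10^-25 kg = 98.1 u.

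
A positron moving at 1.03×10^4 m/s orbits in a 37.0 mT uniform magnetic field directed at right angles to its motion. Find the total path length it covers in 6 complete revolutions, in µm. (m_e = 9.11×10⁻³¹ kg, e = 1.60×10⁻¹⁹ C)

L ≈ 59.8 µm

r = mv/(qB) = 1.59×10^-6 m, so one revolution covers 2πr = 9.96×10^-6 m.
In 6 revolutions: L = 6·2πr = 5.98×10^-5 m.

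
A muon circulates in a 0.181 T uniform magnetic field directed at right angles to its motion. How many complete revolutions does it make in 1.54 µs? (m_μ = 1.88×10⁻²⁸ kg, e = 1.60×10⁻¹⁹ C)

N = 37

T = 2πm/(qB) = 2π(1.88×10^-28) / [(1×1.60×10^-19)(0.181)] = 4.0789×10^-8 s.
N = t/T = 1.54×10^-6 / 4.0789×10^-8 ≈ 37.76, so 37 complete revolutions.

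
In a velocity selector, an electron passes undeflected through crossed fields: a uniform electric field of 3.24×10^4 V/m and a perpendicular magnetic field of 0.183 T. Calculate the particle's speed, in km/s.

v ≈ 177 km/s

For zero net force, qE = qvB, so v = E/B.
v = (3.24×10^4) / (0.183) = 1.77×10^5 m/s.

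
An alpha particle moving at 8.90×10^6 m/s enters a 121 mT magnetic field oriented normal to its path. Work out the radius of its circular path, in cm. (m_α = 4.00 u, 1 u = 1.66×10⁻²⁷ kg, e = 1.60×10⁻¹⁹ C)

The magnetic force provides the centripetal force: qvB = mv²/r, so r = mv/(qB).
r = (6.64×10^-27 kg)(8.90×10^6 m/s) / [(2×1.60×10^-19 C)(0.121 T)] = 1.53 m.

r ≈ 153 cm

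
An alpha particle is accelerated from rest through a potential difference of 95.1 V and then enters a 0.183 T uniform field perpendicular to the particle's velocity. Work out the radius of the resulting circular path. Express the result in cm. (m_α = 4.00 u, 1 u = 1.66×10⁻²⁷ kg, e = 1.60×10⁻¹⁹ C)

r ≈ 1.09 cm

The kinetic energy gained is K = qV = (2×1.60×10^-19)(95.1) = 3.04×10^-17 J.
v = √(2K/m) = 9.57×10^4 m/s.
r = mv/(qB) = (6.64×10^-27)(9.57×10^4) / [(2×1.60×10^-19)(0.183)] = 0.0109 m.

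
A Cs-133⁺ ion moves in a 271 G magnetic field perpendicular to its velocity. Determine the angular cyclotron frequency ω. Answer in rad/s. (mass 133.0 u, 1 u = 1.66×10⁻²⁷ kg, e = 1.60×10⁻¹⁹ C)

ω = qB/m = (1×1.60×10^-19)(0.0271) / (2.21×10^-25) = 1.96×10^4 rad/s.

ω ≈ 1.96×10^4 rad/s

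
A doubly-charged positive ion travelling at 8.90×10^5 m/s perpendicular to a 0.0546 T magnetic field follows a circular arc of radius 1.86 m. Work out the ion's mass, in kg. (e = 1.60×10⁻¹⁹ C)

m ≈ 3.65×10^-26 kg

qvB = mv²/r ⇒ m = qBr/v.
m = (2×1.60×10^-19)(0.0546)(1.86) / (8.90×10^5) = 3.65×10^-26 kg.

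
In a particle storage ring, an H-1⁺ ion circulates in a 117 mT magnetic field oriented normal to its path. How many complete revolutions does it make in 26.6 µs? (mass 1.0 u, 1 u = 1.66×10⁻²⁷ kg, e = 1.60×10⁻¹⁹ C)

T = 2πm/(qB) = 2π(1.66×10^-27) / [(1×1.60×10^-19)(0.117)] = 5.5716×10^-7 s.
N = t/T = 2.66×10^-5 / 5.5716×10^-7 ≈ 47.74, so 47 complete revolutions.

N = 47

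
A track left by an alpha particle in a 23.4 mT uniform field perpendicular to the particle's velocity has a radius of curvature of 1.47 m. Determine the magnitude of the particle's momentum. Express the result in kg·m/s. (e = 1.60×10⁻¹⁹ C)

Since qvB = mv²/r, the momentum p = mv = qBr.
p = (2×1.60×10^-19)(0.0234)(1.47) = 1.10×10^-20 kg·m/s.

p ≈ 1.10×10^-20 kg·m/s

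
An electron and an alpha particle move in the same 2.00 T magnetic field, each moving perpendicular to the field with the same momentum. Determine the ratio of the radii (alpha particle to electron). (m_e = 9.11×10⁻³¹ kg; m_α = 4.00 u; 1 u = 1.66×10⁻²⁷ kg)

ratio ≈ 0.500

r = p/(qB) ⇒ at equal p, r ∝ 1/q.
r_{alpha particle}/r_{electron} = 0.500.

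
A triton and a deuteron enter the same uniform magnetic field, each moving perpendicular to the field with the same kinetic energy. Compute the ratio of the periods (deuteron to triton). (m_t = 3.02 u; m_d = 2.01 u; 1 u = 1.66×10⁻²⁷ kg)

ratio ≈ 0.666

T = 2πm/(qB) is independent of speed, so T₂/T₁ = (m₂/q₂)/(m₁/q₁).
T_{deuteron}/T_{triton} = (3.34×10^-27/1e) / (5.01×10^-27/1e) = 0.666.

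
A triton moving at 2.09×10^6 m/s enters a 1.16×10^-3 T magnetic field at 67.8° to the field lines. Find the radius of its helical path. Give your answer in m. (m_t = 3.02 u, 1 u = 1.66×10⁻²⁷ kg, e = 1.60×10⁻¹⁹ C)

Only the perpendicular component v⊥ = v sin67.8° = 1.94×10^6 m/s is bent by the field.
r = m v⊥ /(qB) = (5.01×10^-27)(1.94×10^6) / [(1×1.60×10^-19)(1.16×10^-3)] = 52.3 m.

r ≈ 52.3 m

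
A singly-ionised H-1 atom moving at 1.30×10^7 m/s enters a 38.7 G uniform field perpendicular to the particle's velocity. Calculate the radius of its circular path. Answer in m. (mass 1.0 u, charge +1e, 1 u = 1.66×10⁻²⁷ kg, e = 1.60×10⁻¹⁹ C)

r ≈ 34.9 m

The magnetic force provides the centripetal force: qvB = mv²/r, so r = mv/(qB).
r = (1.66×10^-27 kg)(1.30×10^7 m/s) / [(1×1.60×10^-19 C)(3.87×10^-3 T)] = 34.9 m.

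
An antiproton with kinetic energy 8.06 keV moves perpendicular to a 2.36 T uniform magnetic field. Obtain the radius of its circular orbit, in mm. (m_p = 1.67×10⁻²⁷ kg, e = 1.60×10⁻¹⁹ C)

Convert the energy: K = 8.06 keV = 1.29×10^-15 J.
v = √(2K/m) = √(2·1.29×10^-15/1.67×10^-27) = 1.24×10^6 m/s.
r = mv/(qB) = (1.67×10^-27)(1.24×10^6) / [(1×1.60×10^-19)(2.36)] = 5.50×10^-3 m.

r ≈ 5.50 mm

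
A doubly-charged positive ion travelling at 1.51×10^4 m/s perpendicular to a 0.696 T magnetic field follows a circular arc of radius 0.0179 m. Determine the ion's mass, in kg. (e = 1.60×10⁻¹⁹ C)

qvB = mv²/r ⇒ m = qBr/v.
m = (2×1.60×10^-19)(0.696)(0.0179) / (1.51×10^4) = 2.64×10^-25 kg.

m ≈ 2.64×10^-25 kg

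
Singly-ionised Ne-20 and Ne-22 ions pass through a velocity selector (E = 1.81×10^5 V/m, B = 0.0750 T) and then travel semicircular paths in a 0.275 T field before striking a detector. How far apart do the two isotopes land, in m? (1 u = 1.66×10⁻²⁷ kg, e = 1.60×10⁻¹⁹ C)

Both emerge at v = E/B₁ = 2.41×10^6 m/s.
r = mv/(qB₂), so r₁ = 1.821 m and r₂ = 2.003 m, giving Δr = 0.182 m.
After a semicircle each ion lands a diameter 2r from the entry slit, so the separation is 2Δr = 0.364 m.

Δd ≈ 0.364 m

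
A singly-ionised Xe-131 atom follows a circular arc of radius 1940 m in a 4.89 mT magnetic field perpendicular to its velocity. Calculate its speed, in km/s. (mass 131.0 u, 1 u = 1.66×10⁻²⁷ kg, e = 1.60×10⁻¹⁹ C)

From qvB = mv²/r, v = qBr/m.
v = (1×1.60×10^-19)(4.89×10^-3)(1940) / (2.17×10^-25) = 6.98×10^6 m/s.

v ≈ 6980 km/s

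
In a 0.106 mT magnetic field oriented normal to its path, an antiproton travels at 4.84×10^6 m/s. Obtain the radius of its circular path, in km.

r ≈ 0.477 km

The magnetic force provides the centripetal force: qvB = mv²/r, so r = mv/(qB).
r = (1.67×10^-27 kg)(4.84×10^6 m/s) / [(1×1.60×10^-19 C)(1.06×10^-4 T)] = 477 m.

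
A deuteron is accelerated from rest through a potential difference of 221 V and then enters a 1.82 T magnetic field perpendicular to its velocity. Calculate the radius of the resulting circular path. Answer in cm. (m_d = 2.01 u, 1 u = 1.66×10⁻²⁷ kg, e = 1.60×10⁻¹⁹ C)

The kinetic energy gained is K = qV = (1×1.60×10^-19)(221) = 3.54×10^-17 J.
v = √(2K/m) = 1.46×10^5 m/s.
r = mv/(qB) = (3.34×10^-27)(1.46×10^5) / [(1×1.60×10^-19)(1.82)] = 1.67×10^-3 m.

r ≈ 0.167 cm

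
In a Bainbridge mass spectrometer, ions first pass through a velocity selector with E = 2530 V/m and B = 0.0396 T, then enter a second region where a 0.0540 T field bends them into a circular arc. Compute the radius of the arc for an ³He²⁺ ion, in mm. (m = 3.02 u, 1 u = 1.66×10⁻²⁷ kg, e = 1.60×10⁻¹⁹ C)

The selector passes v = E/B = 2530/0.0396 = 6.39×10^4 m/s.
In the deflection region, r = mv/(qB₂) = (5.01×10^-27)(6.39×10^4) / [(2×1.60×10^-19)(0.0540)] = 0.0185 m.

r ≈ 18.5 mm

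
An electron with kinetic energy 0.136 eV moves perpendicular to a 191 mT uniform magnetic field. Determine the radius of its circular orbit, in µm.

Convert the energy: K = 0.136 eV = 2.18×10^-20 J.
v = √(2K/m) = √(2·2.18×10^-20/9.11×10^-31) = 2.19×10^5 m/s.
r = mv/(qB) = (9.11×10^-31)(2.19×10^5) / [(1×1.60×10^-19)(0.191)] = 6.52×10^-6 m.

r ≈ 6.52 µm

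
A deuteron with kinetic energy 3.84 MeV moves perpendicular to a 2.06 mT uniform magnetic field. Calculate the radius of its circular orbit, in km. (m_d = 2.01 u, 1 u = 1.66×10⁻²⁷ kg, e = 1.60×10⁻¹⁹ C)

r ≈ 0.194 km

Convert the energy: K = 3.84 MeV = 6.14×10^-13 J.
v = √(2K/m) = √(2·6.14×10^-13/3.34×10^-27) = 1.92×10^7 m/s.
r = mv/(qB) = (3.34×10^-27)(1.92×10^7) / [(1×1.60×10^-19)(2.06×10^-3)] = 194 m.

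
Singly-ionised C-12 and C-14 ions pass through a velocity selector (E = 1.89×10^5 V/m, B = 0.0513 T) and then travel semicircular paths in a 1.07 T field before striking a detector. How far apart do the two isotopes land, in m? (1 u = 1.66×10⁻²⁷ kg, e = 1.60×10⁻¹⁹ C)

Δd ≈ 0.143 m

Both emerge at v = E/B₁ = 3.68×10^6 m/s.
r = mv/(qB₂), so r₁ = 0.4287 m and r₂ = 0.5001 m, giving Δr = 0.0714 m.
After a semicircle each ion lands a diameter 2r from the entry slit, so the separation is 2Δr = 0.143 m.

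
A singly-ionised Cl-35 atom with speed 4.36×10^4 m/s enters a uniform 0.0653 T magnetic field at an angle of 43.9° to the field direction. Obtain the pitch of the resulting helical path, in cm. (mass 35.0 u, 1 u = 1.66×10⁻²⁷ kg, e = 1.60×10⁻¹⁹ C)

The velocity component along B is v∥ = v cos43.9° = 3.14×10^4 m/s.
The cyclotron period T = 2πm/(qB) = 3.49×10^-5 s is set by m, q, B alone.
Pitch = v∥·T = (3.14×10^4)(3.49×10^-5) = 1.10 m.

pitch ≈ 110 cm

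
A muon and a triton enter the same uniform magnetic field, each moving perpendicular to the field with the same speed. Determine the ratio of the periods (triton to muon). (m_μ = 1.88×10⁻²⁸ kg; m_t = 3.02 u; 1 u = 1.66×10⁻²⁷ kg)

T = 2πm/(qB) is independent of speed, so T₂/T₁ = (m₂/q₂)/(m₁/q₁).
T_{triton}/T_{muon} = (5.01×10^-27/1e) / (1.88×10^-28/1e) = 26.7.

ratio ≈ 26.7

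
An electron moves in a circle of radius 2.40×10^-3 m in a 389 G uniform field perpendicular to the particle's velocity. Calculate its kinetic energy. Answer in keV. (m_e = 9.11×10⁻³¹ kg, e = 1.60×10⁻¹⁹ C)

K ≈ 0.765 keV

v = qBr/m = (1×1.60×10^-19)(0.0389)(2.40×10^-3) / (9.11×10^-31) = 1.64×10^7 m/s.
K = ½mv² = 0.5·(9.11×10^-31)·(1.64×10^7)² = 1.22×10^-16 J = 0.765 keV.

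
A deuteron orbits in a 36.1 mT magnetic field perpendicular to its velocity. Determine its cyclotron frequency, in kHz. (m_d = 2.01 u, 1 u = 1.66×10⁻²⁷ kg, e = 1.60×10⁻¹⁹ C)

f ≈ 276 kHz

f = qB/(2πm) = (1×1.60×10^-19)(0.0361) / [2π(3.34×10^-27)] = 2.76×10^5 Hz.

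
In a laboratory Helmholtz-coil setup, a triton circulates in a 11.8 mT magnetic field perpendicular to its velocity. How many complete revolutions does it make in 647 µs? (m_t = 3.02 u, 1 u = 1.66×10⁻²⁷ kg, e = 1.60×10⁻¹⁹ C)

T = 2πm/(qB) = 2π(5.0132×10^-27) / [(1×1.60×10^-19)(0.0118)] = 1.6684×10^-5 s.
N = t/T = 6.47×10^-4 / 1.6684×10^-5 ≈ 38.78, so 38 complete revolutions.

N = 38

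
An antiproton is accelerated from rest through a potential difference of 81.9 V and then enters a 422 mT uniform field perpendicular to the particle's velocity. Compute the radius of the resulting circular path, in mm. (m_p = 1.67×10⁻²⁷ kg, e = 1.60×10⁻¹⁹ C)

r ≈ 3.10 mm

The kinetic energy gained is K = qV = (1×1.60×10^-19)(81.9) = 1.31×10^-17 J.
v = √(2K/m) = 1.25×10^5 m/s.
r = mv/(qB) = (1.67×10^-27)(1.25×10^5) / [(1×1.60×10^-19)(0.422)] = 3.10×10^-3 m.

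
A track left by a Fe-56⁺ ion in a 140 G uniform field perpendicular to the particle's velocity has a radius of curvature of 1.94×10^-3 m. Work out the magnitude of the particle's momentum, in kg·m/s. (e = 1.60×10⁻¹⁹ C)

Since qvB = mv²/r, the momentum p = mv = qBr.
p = (1×1.60×10^-19)(0.0140)(1.94×10^-3) = 4.35×10^-24 kg·m/s.

p ≈ 4.35×10^-24 kg·m/s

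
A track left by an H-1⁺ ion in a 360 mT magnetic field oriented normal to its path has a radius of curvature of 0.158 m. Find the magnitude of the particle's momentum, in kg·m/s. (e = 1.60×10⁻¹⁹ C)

p ≈ 9.10×10^-21 kg·m/s

Since qvB = mv²/r, the momentum p = mv = qBr.
p = (1×1.60×10^-19)(0.360)(0.158) = 9.10×10^-21 kg·m/s.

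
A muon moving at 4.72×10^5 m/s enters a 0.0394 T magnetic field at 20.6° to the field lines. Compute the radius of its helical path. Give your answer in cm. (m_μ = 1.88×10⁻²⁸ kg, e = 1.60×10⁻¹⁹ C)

Only the perpendicular component v⊥ = v sin20.6° = 1.66×10^5 m/s is bent by the field.
r = m v⊥ /(qB) = (1.88×10^-28)(1.66×10^5) / [(1×1.60×10^-19)(0.0394)] = 4.95×10^-3 m.

r ≈ 0.495 cm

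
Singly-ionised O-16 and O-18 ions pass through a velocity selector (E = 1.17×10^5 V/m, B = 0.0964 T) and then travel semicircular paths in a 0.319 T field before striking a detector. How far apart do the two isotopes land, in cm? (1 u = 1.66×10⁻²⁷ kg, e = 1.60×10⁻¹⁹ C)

Δd ≈ 15.8 cm

Both emerge at v = E/B₁ = 1.21×10^6 m/s.
r = mv/(qB₂), so r₁ = 0.6316 m and r₂ = 0.7105 m, giving Δr = 0.0789 m.
After a semicircle each ion lands a diameter 2r from the entry slit, so the separation is 2Δr = 0.158 m.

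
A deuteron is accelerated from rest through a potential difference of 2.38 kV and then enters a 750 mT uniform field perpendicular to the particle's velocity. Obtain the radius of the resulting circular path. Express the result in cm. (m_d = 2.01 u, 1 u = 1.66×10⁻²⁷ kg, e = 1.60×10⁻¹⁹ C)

The kinetic energy gained is K = qV = (1×1.60×10^-19)(2380) = 3.81×10^-16 J.
v = √(2K/m) = 4.78×10^5 m/s.
r = mv/(qB) = (3.34×10^-27)(4.78×10^5) / [(1×1.60×10^-19)(0.750)] = 0.0133 m.

r ≈ 1.33 cm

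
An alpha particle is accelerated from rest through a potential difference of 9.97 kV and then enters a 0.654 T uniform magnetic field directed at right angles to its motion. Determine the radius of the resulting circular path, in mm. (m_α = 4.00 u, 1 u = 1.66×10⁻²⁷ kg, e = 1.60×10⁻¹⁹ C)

The kinetic energy gained is K = qV = (2×1.60×10^-19)(9970) = 3.19×10^-15 J.
v = √(2K/m) = 9.80×10^5 m/s.
r = mv/(qB) = (6.64×10^-27)(9.80×10^5) / [(2×1.60×10^-19)(0.654)] = 0.0311 m.

r ≈ 31.1 mm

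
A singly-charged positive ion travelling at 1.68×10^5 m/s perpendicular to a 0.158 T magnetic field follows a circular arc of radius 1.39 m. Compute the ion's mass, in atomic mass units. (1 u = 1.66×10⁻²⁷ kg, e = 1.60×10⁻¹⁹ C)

qvB = mv²/r ⇒ m = qBr/v.
m = (1×1.60×10^-19)(0.158)(1.39) / (1.68×10^5) = 2.09×10^-25 kg = 126 u.

m ≈ 126 u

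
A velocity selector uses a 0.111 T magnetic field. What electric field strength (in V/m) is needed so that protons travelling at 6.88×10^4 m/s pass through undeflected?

E ≈ 7640 V/m

qE = qvB ⇒ E = vB = (6.88×10^4)(0.111) = 7640 V/m.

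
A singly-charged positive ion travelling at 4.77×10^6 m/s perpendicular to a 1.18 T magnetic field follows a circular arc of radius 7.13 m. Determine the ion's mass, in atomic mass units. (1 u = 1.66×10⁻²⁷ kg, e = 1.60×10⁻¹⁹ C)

m ≈ 170 u

qvB = mv²/r ⇒ m = qBr/v.
m = (1×1.60×10^-19)(1.18)(7.13) / (4.77×10^6) = 2.82×10^-25 kg = 170 u.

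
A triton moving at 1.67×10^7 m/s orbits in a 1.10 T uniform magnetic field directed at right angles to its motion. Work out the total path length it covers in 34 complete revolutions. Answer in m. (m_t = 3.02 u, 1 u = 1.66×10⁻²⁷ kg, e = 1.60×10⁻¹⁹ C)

r = mv/(qB) = 0.476 m, so one revolution covers 2πr = 2.99 m.
In 34 revolutions: L = 34·2πr = 102 m.

L ≈ 102 m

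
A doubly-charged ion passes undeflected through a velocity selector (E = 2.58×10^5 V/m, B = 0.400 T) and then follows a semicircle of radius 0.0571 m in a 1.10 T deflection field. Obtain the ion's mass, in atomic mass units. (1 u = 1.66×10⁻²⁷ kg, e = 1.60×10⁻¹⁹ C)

v = E/B₁ = 6.45×10^5 m/s.
From r = mv/(qB₂), m = qB₂r/v = (2×1.60×10^-19)(1.10)(0.0571) / (6.45×10^5) = 3.12×10^-26 kg.
In atomic mass units: m = 3.12×10^-26 / 1.66×10^-27 = 18.8 u.

m ≈ 18.8 u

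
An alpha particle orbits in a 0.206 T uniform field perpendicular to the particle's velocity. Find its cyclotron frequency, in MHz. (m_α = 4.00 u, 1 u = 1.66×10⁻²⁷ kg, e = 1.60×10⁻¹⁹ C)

f ≈ 1.58 MHz

f = qB/(2πm) = (2×1.60×10^-19)(0.206) / [2π(6.64×10^-27)] = 1.58×10^6 Hz.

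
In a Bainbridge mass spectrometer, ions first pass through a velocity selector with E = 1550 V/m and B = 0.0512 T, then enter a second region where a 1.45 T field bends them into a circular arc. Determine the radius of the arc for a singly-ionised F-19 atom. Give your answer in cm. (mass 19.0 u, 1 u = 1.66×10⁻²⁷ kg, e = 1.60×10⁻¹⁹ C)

The selector passes v = E/B = 1550/0.0512 = 3.03×10^4 m/s.
In the deflection region, r = mv/(qB₂) = (3.15×10^-26)(3.03×10^4) / [(1×1.60×10^-19)(1.45)] = 4.12×10^-3 m.

r ≈ 0.412 cm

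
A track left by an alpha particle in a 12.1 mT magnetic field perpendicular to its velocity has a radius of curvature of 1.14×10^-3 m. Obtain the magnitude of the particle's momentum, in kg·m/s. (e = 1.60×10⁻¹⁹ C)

Since qvB = mv²/r, the momentum p = mv = qBr.
p = (2×1.60×10^-19)(0.0121)(1.14×10^-3) = 4.41×10^-24 kg·m/s.

p ≈ 4.41×10^-24 kg·m/s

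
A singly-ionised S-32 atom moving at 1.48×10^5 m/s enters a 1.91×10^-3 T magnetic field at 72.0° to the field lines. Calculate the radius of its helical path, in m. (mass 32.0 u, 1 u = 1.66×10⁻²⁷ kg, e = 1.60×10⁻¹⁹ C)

r ≈ 24.5 m

Only the perpendicular component v⊥ = v sin72.0° = 1.41×10^5 m/s is bent by the field.
r = m v⊥ /(qB) = (5.31×10^-26)(1.41×10^5) / [(1×1.60×10^-19)(1.91×10^-3)] = 24.5 m.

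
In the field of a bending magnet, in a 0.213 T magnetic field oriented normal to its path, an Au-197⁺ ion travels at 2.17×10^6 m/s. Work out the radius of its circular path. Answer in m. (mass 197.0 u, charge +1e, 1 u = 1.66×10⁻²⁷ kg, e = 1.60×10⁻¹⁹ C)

The magnetic force provides the centripetal force: qvB = mv²/r, so r = mv/(qB).
r = (3.27×10^-25 kg)(2.17×10^6 m/s) / [(1×1.60×10^-19 C)(0.213 T)] = 20.8 m.

r ≈ 20.8 m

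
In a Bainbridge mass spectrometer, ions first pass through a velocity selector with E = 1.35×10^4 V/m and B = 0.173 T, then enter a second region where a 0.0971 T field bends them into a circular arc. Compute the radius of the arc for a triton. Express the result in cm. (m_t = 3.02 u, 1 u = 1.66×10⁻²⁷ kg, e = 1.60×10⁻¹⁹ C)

The selector passes v = E/B = 1.35×10^4/0.173 = 7.80×10^4 m/s.
In the deflection region, r = mv/(qB₂) = (5.01×10^-27)(7.80×10^4) / [(1×1.60×10^-19)(0.0971)] = 0.0252 m.

r ≈ 2.52 cm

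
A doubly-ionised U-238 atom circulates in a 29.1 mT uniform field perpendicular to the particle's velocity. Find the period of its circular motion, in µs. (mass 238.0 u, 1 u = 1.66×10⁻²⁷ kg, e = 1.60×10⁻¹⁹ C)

The cyclotron period is independent of speed: T = 2πm/(qB).
T = 2π(3.95×10^-25) / [(2×1.60×10^-19)(0.0291)] = 2.67×10^-4 s.

T ≈ 267 µs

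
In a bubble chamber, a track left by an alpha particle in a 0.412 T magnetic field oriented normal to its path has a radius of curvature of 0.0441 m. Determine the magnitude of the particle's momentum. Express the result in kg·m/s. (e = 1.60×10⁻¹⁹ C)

Since qvB = mv²/r, the momentum p = mv = qBr.
p = (2×1.60×10^-19)(0.412)(0.0441) = 5.81×10^-21 kg·m/s.

p ≈ 5.81×10^-21 kg·m/s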